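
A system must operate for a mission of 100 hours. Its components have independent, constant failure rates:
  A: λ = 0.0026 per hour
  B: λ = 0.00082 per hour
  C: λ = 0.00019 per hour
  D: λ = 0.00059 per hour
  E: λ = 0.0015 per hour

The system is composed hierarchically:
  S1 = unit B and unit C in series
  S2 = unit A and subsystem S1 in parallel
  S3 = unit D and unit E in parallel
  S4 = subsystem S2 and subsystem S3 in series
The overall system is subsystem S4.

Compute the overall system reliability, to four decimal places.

0.9702

R(A) = exp(−0.0026 × 100) = 0.771052
R(B) = exp(−0.00082 × 100) = 0.921272
R(C) = exp(−0.00019 × 100) = 0.981179
R(D) = exp(−0.00059 × 100) = 0.942707
R(E) = exp(−0.0015 × 100) = 0.860708
Series (B and C): 0.921272 × 0.981179 = 0.903933
Parallel (A and [0.903933]): 1 − (1 − 0.771052)(1 − 0.903933) = 0.978006
Parallel (D and E): 1 − (1 − 0.942707)(1 − 0.860708) = 0.992020
Series ([0.978006] and [0.992020]): 0.978006 × 0.992020 = 0.9702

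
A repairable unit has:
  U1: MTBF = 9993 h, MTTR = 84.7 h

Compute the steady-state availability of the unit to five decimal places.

A(U1) = MTBF/(MTBF+MTTR) = 9993/(9993+84.7) = 0.99160

0.99160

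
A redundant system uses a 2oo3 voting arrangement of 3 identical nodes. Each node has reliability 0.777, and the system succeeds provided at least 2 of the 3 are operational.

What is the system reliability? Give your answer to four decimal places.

R = Σ_{i=2}^{3} C(3,i) p^i (1−p)^{3−i} with p = 0.777
C(3,2)·0.777^2·0.223^1 = 0.403895
C(3,3)·0.777^3·0.223^0 = 0.469097
Sum = 0.8730

0.8730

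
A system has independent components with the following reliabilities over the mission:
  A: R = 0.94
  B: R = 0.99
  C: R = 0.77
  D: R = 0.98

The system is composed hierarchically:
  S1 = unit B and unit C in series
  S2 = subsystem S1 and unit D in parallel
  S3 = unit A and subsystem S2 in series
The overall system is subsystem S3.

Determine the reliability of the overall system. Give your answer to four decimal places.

0.9355

Series (B and C): 0.990000 × 0.770000 = 0.762300
Parallel ([0.762300] and D): 1 − (1 − 0.762300)(1 − 0.980000) = 0.995246
Series (A and [0.995246]): 0.940000 × 0.995246 = 0.9355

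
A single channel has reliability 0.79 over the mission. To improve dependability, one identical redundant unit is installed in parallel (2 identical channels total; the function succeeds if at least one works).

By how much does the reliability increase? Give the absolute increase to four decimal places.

R_before = 0.79
R_after = 1 − (1 − 0.79)^2 = 0.9559
ΔR = 0.9559 − 0.79 = 0.1659

0.1659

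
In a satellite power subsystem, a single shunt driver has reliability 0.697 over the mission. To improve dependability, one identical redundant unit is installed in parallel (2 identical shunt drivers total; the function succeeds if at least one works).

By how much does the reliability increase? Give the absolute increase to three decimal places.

R_before = 0.697
R_after = 1 − (1 − 0.697)^2 = 0.908
ΔR = 0.908 − 0.697 = 0.211

0.211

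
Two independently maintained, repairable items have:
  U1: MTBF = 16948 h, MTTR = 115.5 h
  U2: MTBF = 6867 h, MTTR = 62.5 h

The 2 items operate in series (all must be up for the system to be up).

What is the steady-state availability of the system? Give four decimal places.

A(U1) = MTBF/(MTBF+MTTR) = 16948/(16948+115.5) = 0.993231
A(U2) = MTBF/(MTBF+MTTR) = 6867/(6867+62.5) = 0.990981
Series availability: 0.993231 × 0.990981 = 0.9843

0.9843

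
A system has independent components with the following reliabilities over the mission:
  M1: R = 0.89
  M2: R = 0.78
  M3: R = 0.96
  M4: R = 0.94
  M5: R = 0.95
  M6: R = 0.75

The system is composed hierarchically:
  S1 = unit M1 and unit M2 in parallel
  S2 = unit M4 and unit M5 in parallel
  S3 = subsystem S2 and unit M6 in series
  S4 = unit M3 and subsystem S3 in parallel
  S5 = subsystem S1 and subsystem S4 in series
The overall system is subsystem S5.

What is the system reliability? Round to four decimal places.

0.9660

Parallel (M1 and M2): 1 − (1 − 0.890000)(1 − 0.780000) = 0.975800
Parallel (M4 and M5): 1 − (1 − 0.940000)(1 − 0.950000) = 0.997000
Series ([0.997000] and M6): 0.997000 × 0.750000 = 0.747750
Parallel (M3 and [0.747750]): 1 − (1 − 0.960000)(1 − 0.747750) = 0.989910
Series ([0.975800] and [0.989910]): 0.975800 × 0.989910 = 0.9660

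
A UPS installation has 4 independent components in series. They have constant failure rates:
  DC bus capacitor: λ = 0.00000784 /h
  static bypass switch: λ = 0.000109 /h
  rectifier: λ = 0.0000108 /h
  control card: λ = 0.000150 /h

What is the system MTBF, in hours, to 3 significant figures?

3600

Series of exponential components: λ_sys = Σ λ_i
λ_sys = 0.00000784 + 0.000109 + 0.0000108 + 0.000150 = 2.7764e-04 /h
MTBF = 1 / λ_sys = 3600 h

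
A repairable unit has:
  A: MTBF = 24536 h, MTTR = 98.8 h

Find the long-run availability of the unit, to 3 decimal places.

0.996

A(A) = MTBF/(MTBF+MTTR) = 24536/(24536+98.8) = 0.996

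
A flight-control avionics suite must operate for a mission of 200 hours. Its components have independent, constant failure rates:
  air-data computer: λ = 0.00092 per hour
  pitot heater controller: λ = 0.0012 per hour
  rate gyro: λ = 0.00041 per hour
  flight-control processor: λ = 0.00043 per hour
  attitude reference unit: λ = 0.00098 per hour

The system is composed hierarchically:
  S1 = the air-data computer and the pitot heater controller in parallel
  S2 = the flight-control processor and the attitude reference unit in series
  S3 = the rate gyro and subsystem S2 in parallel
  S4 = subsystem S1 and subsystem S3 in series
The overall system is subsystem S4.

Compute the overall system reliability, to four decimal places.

R(air-data computer) = exp(−0.00092 × 200) = 0.831936
R(pitot heater controller) = exp(−0.0012 × 200) = 0.786628
R(rate gyro) = exp(−0.00041 × 200) = 0.921272
R(flight-control processor) = exp(−0.00043 × 200) = 0.917594
R(attitude reference unit) = exp(−0.00098 × 200) = 0.822012
Parallel (air-data computer and pitot heater controller): 1 − (1 − 0.831936)(1 − 0.786628) = 0.964140
Series (flight-control processor and attitude reference unit): 0.917594 × 0.822012 = 0.754273
Parallel (rate gyro and [0.754273]): 1 − (1 − 0.921272)(1 − 0.754273) = 0.980654
Series ([0.964140] and [0.980654]): 0.964140 × 0.980654 = 0.9455

0.9455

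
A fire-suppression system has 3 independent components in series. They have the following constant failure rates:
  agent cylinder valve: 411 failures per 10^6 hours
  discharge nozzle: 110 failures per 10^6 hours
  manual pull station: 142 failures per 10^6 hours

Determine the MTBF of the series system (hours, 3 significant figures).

1510

Series of exponential components: λ_sys = Σ λ_i
λ_sys = 0.000411 + 0.000110 + 0.000142 = 6.6300e-04 /h
MTBF = 1 / λ_sys = 1510 h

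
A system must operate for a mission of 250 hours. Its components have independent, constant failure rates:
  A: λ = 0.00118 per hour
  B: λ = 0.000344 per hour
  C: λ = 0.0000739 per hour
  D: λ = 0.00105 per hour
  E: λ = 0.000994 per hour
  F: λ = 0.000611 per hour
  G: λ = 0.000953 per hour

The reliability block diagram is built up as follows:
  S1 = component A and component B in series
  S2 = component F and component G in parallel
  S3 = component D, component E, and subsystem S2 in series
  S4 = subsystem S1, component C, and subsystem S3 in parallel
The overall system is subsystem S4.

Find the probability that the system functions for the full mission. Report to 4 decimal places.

R(A) = exp(−0.00118 × 250) = 0.744532
R(B) = exp(−0.000344 × 250) = 0.917594
R(C) = exp(−0.0000739 × 250) = 0.981695
R(D) = exp(−0.00105 × 250) = 0.769126
R(E) = exp(−0.000994 × 250) = 0.779970
R(F) = exp(−0.000611 × 250) = 0.858344
R(G) = exp(−0.000953 × 250) = 0.788006
Series (A and B): 0.744532 × 0.917594 = 0.683178
Parallel (F and G): 1 − (1 − 0.858344)(1 − 0.788006) = 0.969970
Series (D, E, and [0.969970]): 0.769126 × 0.779970 × 0.969970 = 0.581880
Parallel ([0.683178], C, and [0.581880]): 1 − (1 − 0.683178)(1 − 0.981695)(1 − 0.581880) = 0.9976

0.9976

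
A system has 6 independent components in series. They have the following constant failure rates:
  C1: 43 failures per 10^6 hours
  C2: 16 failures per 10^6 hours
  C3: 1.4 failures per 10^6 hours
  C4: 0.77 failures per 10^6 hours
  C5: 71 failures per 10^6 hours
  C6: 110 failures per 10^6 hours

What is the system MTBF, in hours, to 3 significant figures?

Series of exponential components: λ_sys = Σ λ_i
λ_sys = 0.000043 + 0.000016 + 0.0000014 + 0.00000077 + 0.000071 + 0.00011 = 2.4217e-04 /h
MTBF = 1 / λ_sys = 4130 h

4130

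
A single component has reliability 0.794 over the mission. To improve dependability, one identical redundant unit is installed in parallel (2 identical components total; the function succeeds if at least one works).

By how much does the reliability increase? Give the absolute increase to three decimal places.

R_before = 0.794
R_after = 1 − (1 − 0.794)^2 = 0.958
ΔR = 0.958 − 0.794 = 0.164

0.164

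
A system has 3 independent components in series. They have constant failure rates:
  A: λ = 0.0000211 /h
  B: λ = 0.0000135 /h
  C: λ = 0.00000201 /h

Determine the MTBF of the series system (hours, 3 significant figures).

Series of exponential components: λ_sys = Σ λ_i
λ_sys = 0.0000211 + 0.0000135 + 0.00000201 = 3.6610e-05 /h
MTBF = 1 / λ_sys = 27300 h

27300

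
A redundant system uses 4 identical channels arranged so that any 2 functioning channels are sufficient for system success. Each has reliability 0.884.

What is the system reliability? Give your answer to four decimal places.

R = Σ_{i=2}^{4} C(4,i) p^i (1−p)^{4−i} with p = 0.884
C(4,2)·0.884^2·0.116^2 = 0.063092
C(4,3)·0.884^3·0.116^1 = 0.320534
C(4,4)·0.884^4·0.116^0 = 0.610673
Sum = 0.9943

0.9943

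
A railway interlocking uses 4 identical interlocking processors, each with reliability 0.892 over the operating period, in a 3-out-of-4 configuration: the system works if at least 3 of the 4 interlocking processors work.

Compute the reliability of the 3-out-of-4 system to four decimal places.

0.9397

R = Σ_{i=3}^{4} C(4,i) p^i (1−p)^{4−i} with p = 0.892
C(4,3)·0.892^3·0.108^1 = 0.306604
C(4,4)·0.892^4·0.108^0 = 0.633081
Sum = 0.9397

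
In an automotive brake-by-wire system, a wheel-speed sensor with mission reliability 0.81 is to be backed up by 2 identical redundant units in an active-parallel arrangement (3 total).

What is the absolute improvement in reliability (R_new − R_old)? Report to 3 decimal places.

0.183

R_before = 0.81
R_after = 1 − (1 − 0.81)^3 = 0.993
ΔR = 0.993 − 0.81 = 0.183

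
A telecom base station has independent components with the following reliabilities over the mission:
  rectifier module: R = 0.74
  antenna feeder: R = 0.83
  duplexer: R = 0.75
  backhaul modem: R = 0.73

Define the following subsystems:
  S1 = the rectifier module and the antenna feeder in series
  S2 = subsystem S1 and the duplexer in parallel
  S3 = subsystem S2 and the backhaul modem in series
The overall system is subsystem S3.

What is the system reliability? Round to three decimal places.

0.660

Series (rectifier module and antenna feeder): 0.74000 × 0.83000 = 0.61420
Parallel ([0.61420] and duplexer): 1 − (1 − 0.61420)(1 − 0.75000) = 0.90355
Series ([0.90355] and backhaul modem): 0.90355 × 0.73000 = 0.660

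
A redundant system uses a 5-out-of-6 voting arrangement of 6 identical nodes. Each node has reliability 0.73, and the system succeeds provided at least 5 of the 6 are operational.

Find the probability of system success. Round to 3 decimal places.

R = Σ_{i=5}^{6} C(6,i) p^i (1−p)^{6−i} with p = 0.73
C(6,5)·0.73^5·0.27^1 = 0.33584
C(6,6)·0.73^6·0.27^0 = 0.15133
Sum = 0.487

0.487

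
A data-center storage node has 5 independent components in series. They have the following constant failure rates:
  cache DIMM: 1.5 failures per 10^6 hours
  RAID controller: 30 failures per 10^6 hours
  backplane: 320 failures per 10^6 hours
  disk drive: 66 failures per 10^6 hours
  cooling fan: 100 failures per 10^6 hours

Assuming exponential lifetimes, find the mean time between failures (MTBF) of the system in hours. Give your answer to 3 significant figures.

1930

Series of exponential components: λ_sys = Σ λ_i
λ_sys = 0.0000015 + 0.000030 + 0.00032 + 0.000066 + 0.00010 = 5.1750e-04 /h
MTBF = 1 / λ_sys = 1930 h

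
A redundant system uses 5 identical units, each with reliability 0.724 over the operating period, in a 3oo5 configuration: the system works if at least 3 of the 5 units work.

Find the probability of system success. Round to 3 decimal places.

R = Σ_{i=3}^{5} C(5,i) p^i (1−p)^{5−i} with p = 0.724
C(5,3)·0.724^3·0.276^2 = 0.28909
C(5,4)·0.724^4·0.276^1 = 0.37917
C(5,5)·0.724^5·0.276^0 = 0.19893
Sum = 0.867

0.867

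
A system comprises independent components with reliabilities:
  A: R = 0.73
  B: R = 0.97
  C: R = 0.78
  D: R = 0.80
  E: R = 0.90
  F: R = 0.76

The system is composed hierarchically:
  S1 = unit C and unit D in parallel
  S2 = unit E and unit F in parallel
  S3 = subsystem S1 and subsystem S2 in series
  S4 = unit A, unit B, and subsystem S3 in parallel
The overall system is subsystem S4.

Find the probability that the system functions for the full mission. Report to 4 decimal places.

0.9995

Parallel (C and D): 1 − (1 − 0.780000)(1 − 0.800000) = 0.956000
Parallel (E and F): 1 − (1 − 0.900000)(1 − 0.760000) = 0.976000
Series ([0.956000] and [0.976000]): 0.956000 × 0.976000 = 0.933056
Parallel (A, B, and [0.933056]): 1 − (1 − 0.730000)(1 − 0.970000)(1 − 0.933056) = 0.9995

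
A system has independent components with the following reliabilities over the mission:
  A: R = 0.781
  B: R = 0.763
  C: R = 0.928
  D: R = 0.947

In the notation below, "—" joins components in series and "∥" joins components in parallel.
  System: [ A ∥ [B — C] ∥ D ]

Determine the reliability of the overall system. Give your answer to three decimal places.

0.997

Series (B and C): 0.76300 × 0.92800 = 0.70806
Parallel (A, [0.70806], and D): 1 − (1 − 0.78100)(1 − 0.70806)(1 − 0.94700) = 0.997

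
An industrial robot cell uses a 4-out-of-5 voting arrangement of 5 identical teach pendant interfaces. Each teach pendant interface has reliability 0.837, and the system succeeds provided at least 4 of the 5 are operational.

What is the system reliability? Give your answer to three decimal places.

0.811

R = Σ_{i=4}^{5} C(5,i) p^i (1−p)^{5−i} with p = 0.837
C(5,4)·0.837^4·0.163^1 = 0.40000
C(5,5)·0.837^5·0.163^0 = 0.41080
Sum = 0.811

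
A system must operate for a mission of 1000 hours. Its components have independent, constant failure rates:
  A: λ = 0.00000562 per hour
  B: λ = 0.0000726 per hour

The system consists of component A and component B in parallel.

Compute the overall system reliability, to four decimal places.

R(A) = exp(−0.00000562 × 1000) = 0.994396
R(B) = exp(−0.0000726 × 1000) = 0.929973
Parallel (A and B): 1 − (1 − 0.994396)(1 − 0.929973) = 0.9996

0.9996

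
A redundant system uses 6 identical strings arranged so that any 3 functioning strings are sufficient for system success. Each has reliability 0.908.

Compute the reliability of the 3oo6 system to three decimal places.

R = Σ_{i=3}^{6} C(6,i) p^i (1−p)^{6−i} with p = 0.908
C(6,3)·0.908^3·0.092^3 = 0.01166
C(6,4)·0.908^4·0.092^2 = 0.08630
C(6,5)·0.908^5·0.092^1 = 0.34070
C(6,6)·0.908^6·0.092^0 = 0.56042
Sum = 0.999

0.999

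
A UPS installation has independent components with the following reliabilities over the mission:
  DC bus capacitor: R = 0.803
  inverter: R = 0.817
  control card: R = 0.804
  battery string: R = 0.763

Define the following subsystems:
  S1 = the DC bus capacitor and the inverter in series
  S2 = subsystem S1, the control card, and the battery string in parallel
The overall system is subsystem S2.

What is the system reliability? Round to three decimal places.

0.984

Series (DC bus capacitor and inverter): 0.80300 × 0.81700 = 0.65605
Parallel ([0.65605], control card, and battery string): 1 − (1 − 0.65605)(1 − 0.80400)(1 − 0.76300) = 0.984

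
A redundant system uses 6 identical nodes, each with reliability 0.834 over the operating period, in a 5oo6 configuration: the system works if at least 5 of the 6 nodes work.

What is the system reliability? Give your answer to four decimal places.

0.7384

R = Σ_{i=5}^{6} C(6,i) p^i (1−p)^{6−i} with p = 0.834
C(6,5)·0.834^5·0.166^1 = 0.401874
C(6,6)·0.834^6·0.166^0 = 0.336509
Sum = 0.7384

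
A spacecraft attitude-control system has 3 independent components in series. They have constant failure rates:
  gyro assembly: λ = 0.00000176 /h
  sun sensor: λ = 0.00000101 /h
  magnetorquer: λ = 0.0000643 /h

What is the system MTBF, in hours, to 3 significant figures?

Series of exponential components: λ_sys = Σ λ_i
λ_sys = 0.00000176 + 0.00000101 + 0.0000643 = 6.7070e-05 /h
MTBF = 1 / λ_sys = 14900 h

14900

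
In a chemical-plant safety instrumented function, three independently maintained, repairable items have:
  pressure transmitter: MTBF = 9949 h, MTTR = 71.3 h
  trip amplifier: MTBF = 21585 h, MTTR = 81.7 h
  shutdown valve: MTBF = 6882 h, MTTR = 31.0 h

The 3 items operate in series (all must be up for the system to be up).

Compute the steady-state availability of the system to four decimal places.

0.9847

A(pressure transmitter) = MTBF/(MTBF+MTTR) = 9949/(9949+71.3) = 0.992884
A(trip amplifier) = MTBF/(MTBF+MTTR) = 21585/(21585+81.7) = 0.996229
A(shutdown valve) = MTBF/(MTBF+MTTR) = 6882/(6882+31.0) = 0.995516
Series availability: 0.992884 × 0.996229 × 0.995516 = 0.9847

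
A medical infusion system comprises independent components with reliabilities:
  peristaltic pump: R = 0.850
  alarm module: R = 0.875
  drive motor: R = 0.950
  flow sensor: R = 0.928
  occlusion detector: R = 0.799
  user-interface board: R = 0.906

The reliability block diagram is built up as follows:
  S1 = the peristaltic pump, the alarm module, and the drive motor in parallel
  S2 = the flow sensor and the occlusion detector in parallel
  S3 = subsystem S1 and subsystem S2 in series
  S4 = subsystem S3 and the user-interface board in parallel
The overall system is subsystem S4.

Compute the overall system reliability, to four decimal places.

Parallel (peristaltic pump, alarm module, and drive motor): 1 − (1 − 0.850000)(1 − 0.875000)(1 − 0.950000) = 0.999063
Parallel (flow sensor and occlusion detector): 1 − (1 − 0.928000)(1 − 0.799000) = 0.985528
Series ([0.999063] and [0.985528]): 0.999063 × 0.985528 = 0.984605
Parallel ([0.984605] and user-interface board): 1 − (1 − 0.984605)(1 − 0.906000) = 0.9986

0.9986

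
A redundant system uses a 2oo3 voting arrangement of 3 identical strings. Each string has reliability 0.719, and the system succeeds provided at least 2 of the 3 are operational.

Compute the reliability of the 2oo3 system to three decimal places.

0.807

R = Σ_{i=2}^{3} C(3,i) p^i (1−p)^{3−i} with p = 0.719
C(3,2)·0.719^2·0.281^1 = 0.43580
C(3,3)·0.719^3·0.281^0 = 0.37169
Sum = 0.807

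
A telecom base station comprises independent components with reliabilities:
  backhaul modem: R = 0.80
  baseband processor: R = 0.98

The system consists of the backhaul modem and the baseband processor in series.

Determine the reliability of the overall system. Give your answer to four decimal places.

0.7840

Series (backhaul modem and baseband processor): 0.800000 × 0.980000 = 0.7840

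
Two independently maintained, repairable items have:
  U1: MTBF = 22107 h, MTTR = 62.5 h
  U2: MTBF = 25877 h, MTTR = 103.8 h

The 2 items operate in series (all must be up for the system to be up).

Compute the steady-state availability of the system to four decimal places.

A(U1) = MTBF/(MTBF+MTTR) = 22107/(22107+62.5) = 0.997181
A(U2) = MTBF/(MTBF+MTTR) = 25877/(25877+103.8) = 0.996005
Series availability: 0.997181 × 0.996005 = 0.9932

0.9932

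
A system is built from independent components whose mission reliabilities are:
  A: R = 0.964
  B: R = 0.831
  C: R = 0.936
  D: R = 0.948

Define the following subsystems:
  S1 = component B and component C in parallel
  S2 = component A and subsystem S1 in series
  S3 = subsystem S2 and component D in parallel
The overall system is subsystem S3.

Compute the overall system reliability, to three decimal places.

Parallel (B and C): 1 − (1 − 0.83100)(1 − 0.93600) = 0.98918
Series (A and [0.98918]): 0.96400 × 0.98918 = 0.95357
Parallel ([0.95357] and D): 1 − (1 − 0.95357)(1 − 0.94800) = 0.998

0.998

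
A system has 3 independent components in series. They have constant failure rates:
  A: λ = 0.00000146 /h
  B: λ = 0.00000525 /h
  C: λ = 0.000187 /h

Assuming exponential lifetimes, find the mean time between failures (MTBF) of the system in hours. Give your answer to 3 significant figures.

5160

Series of exponential components: λ_sys = Σ λ_i
λ_sys = 0.00000146 + 0.00000525 + 0.000187 = 1.9371e-04 /h
MTBF = 1 / λ_sys = 5160 h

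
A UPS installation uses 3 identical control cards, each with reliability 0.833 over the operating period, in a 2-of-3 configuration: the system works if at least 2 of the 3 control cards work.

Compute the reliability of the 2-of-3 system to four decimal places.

0.9256

R = Σ_{i=2}^{3} C(3,i) p^i (1−p)^{3−i} with p = 0.833
C(3,2)·0.833^2·0.167^1 = 0.347638
C(3,3)·0.833^3·0.167^0 = 0.578010
Sum = 0.9256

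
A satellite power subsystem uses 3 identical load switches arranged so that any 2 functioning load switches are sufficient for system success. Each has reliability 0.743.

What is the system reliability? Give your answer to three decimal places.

R = Σ_{i=2}^{3} C(3,i) p^i (1−p)^{3−i} with p = 0.743
C(3,2)·0.743^2·0.257^1 = 0.42563
C(3,3)·0.743^3·0.257^0 = 0.41017
Sum = 0.836

0.836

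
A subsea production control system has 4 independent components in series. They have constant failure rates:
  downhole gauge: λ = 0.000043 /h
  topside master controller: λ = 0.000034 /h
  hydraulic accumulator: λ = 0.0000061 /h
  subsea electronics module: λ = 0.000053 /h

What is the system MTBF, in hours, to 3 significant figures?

7350

Series of exponential components: λ_sys = Σ λ_i
λ_sys = 0.000043 + 0.000034 + 0.0000061 + 0.000053 = 1.3610e-04 /h
MTBF = 1 / λ_sys = 7350 h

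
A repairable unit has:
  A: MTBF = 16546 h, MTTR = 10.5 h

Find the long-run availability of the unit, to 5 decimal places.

0.99937

A(A) = MTBF/(MTBF+MTTR) = 16546/(16546+10.5) = 0.99937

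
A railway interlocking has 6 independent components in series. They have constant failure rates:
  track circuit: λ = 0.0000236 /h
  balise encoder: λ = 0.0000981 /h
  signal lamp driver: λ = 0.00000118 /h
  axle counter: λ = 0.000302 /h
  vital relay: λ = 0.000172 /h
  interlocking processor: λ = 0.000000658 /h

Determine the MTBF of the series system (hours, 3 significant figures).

Series of exponential components: λ_sys = Σ λ_i
λ_sys = 0.0000236 + 0.0000981 + 0.00000118 + 0.000302 + 0.000172 + 0.000000658 = 5.9754e-04 /h
MTBF = 1 / λ_sys = 1670 h

1670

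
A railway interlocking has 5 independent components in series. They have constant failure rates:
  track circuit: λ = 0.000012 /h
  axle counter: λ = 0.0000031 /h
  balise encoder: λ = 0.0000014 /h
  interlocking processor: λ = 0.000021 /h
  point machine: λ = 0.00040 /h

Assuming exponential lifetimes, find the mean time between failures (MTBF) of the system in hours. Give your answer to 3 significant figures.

Series of exponential components: λ_sys = Σ λ_i
λ_sys = 0.000012 + 0.0000031 + 0.0000014 + 0.000021 + 0.00040 = 4.3750e-04 /h
MTBF = 1 / λ_sys = 2290 h

2290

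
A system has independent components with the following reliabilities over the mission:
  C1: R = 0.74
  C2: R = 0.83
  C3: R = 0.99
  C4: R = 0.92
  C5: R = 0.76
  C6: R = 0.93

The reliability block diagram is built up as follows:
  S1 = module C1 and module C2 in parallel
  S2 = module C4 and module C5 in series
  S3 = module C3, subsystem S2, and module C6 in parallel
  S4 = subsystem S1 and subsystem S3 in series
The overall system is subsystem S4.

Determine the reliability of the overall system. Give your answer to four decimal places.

Parallel (C1 and C2): 1 − (1 − 0.740000)(1 − 0.830000) = 0.955800
Series (C4 and C5): 0.920000 × 0.760000 = 0.699200
Parallel (C3, [0.699200], and C6): 1 − (1 − 0.990000)(1 − 0.699200)(1 − 0.930000) = 0.999789
Series ([0.955800] and [0.999789]): 0.955800 × 0.999789 = 0.9556

0.9556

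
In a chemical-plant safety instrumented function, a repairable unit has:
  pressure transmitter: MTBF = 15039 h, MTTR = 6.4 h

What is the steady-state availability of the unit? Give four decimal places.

A(pressure transmitter) = MTBF/(MTBF+MTTR) = 15039/(15039+6.4) = 0.9996

0.9996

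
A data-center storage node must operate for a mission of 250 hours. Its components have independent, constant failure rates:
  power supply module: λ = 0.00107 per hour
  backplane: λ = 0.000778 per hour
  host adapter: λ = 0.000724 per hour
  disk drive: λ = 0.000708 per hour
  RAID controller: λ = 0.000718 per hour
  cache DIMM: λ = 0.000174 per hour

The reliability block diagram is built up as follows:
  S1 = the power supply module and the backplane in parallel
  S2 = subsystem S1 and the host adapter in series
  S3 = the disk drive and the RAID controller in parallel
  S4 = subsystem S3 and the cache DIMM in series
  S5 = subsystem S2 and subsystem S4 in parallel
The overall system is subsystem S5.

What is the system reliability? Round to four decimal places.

0.9864

R(power supply module) = exp(−0.00107 × 250) = 0.765290
R(backplane) = exp(−0.000778 × 250) = 0.823246
R(host adapter) = exp(−0.000724 × 250) = 0.834435
R(disk drive) = exp(−0.000708 × 250) = 0.837780
R(RAID controller) = exp(−0.000718 × 250) = 0.835688
R(cache DIMM) = exp(−0.000174 × 250) = 0.957433
Parallel (power supply module and backplane): 1 − (1 − 0.765290)(1 − 0.823246) = 0.958514
Series ([0.958514] and host adapter): 0.958514 × 0.834435 = 0.799818
Parallel (disk drive and RAID controller): 1 − (1 − 0.837780)(1 − 0.835688) = 0.973345
Series ([0.973345] and cache DIMM): 0.973345 × 0.957433 = 0.931913
Parallel ([0.799818] and [0.931913]): 1 − (1 − 0.799818)(1 − 0.931913) = 0.9864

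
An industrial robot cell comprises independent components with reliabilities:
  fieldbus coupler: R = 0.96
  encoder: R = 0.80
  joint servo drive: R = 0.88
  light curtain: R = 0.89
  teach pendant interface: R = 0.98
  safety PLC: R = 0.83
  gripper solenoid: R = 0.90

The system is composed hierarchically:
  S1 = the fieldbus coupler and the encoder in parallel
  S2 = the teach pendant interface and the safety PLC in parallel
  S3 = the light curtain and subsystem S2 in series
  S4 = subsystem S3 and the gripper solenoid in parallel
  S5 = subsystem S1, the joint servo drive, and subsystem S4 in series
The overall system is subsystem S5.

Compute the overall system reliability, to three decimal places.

0.863

Parallel (fieldbus coupler and encoder): 1 − (1 − 0.96000)(1 − 0.80000) = 0.99200
Parallel (teach pendant interface and safety PLC): 1 − (1 − 0.98000)(1 − 0.83000) = 0.99660
Series (light curtain and [0.99660]): 0.89000 × 0.99660 = 0.88697
Parallel ([0.88697] and gripper solenoid): 1 − (1 − 0.88697)(1 − 0.90000) = 0.98870
Series ([0.99200], joint servo drive, and [0.98870]): 0.99200 × 0.88000 × 0.98870 = 0.863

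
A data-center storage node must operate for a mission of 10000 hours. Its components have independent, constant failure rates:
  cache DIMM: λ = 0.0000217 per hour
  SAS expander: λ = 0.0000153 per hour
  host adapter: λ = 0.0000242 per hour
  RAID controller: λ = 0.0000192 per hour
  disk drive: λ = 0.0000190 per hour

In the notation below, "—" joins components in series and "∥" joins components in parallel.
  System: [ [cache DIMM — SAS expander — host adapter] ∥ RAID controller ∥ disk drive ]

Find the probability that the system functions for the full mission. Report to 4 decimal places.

R(cache DIMM) = exp(−0.0000217 × 10000) = 0.804930
R(SAS expander) = exp(−0.0000153 × 10000) = 0.858130
R(host adapter) = exp(−0.0000242 × 10000) = 0.785056
R(RAID controller) = exp(−0.0000192 × 10000) = 0.825307
R(disk drive) = exp(−0.0000190 × 10000) = 0.826959
Series (cache DIMM, SAS expander, and host adapter): 0.804930 × 0.858130 × 0.785056 = 0.542265
Parallel ([0.542265], RAID controller, and disk drive): 1 − (1 − 0.542265)(1 − 0.825307)(1 − 0.826959) = 0.9862

0.9862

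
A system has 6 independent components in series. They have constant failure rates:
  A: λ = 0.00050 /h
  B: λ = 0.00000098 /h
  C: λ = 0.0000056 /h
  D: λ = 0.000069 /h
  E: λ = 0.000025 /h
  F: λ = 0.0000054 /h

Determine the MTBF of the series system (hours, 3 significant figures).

1650

Series of exponential components: λ_sys = Σ λ_i
λ_sys = 0.00050 + 0.00000098 + 0.0000056 + 0.000069 + 0.000025 + 0.0000054 = 6.0598e-04 /h
MTBF = 1 / λ_sys = 1650 h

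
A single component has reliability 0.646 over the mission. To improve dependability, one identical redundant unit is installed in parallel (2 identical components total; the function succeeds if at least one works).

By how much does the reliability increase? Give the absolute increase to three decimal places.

0.229

R_before = 0.646
R_after = 1 − (1 − 0.646)^2 = 0.875
ΔR = 0.875 − 0.646 = 0.229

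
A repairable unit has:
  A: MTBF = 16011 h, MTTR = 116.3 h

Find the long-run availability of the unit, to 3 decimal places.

0.993

A(A) = MTBF/(MTBF+MTTR) = 16011/(16011+116.3) = 0.993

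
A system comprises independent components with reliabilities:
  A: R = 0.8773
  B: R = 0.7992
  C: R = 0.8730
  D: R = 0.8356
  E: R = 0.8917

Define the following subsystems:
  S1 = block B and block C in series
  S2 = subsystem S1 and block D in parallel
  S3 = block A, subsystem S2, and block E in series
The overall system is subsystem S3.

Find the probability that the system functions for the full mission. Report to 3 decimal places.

0.743

Series (B and C): 0.79920 × 0.87300 = 0.69770
Parallel ([0.69770] and D): 1 − (1 − 0.69770)(1 − 0.83560) = 0.95030
Series (A, [0.95030], and E): 0.87730 × 0.95030 × 0.89170 = 0.743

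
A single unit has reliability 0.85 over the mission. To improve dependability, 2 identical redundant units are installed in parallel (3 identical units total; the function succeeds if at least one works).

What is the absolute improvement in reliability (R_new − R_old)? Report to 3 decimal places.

0.147

R_before = 0.85
R_after = 1 − (1 − 0.85)^3 = 0.997
ΔR = 0.997 − 0.85 = 0.147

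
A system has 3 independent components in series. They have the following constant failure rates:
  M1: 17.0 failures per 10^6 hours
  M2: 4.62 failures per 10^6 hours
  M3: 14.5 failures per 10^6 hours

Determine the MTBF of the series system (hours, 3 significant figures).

Series of exponential components: λ_sys = Σ λ_i
λ_sys = 0.0000170 + 0.00000462 + 0.0000145 = 3.6120e-05 /h
MTBF = 1 / λ_sys = 27700 h

27700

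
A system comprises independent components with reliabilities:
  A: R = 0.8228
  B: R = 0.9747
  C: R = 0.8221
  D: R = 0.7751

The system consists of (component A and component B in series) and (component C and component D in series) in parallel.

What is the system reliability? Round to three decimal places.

Series (A and B): 0.82280 × 0.97470 = 0.80198
Series (C and D): 0.82210 × 0.77510 = 0.63721
Parallel ([0.80198] and [0.63721]): 1 − (1 − 0.80198)(1 − 0.63721) = 0.928

0.928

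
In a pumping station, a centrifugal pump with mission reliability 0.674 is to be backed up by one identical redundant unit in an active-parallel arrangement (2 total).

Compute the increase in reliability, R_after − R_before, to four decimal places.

0.2197

R_before = 0.674
R_after = 1 − (1 − 0.674)^2 = 0.8937
ΔR = 0.8937 − 0.674 = 0.2197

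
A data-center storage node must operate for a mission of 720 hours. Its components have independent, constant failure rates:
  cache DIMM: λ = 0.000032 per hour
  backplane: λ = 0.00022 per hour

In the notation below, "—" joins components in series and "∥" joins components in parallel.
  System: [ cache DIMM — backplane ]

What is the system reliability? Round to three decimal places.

R(cache DIMM) = exp(−0.000032 × 720) = 0.97722
R(backplane) = exp(−0.00022 × 720) = 0.85351
Series (cache DIMM and backplane): 0.97722 × 0.85351 = 0.834

0.834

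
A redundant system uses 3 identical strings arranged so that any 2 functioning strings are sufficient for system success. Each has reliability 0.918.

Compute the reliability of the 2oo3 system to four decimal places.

R = Σ_{i=2}^{3} C(3,i) p^i (1−p)^{3−i} with p = 0.918
C(3,2)·0.918^2·0.082^1 = 0.207310
C(3,3)·0.918^3·0.082^0 = 0.773621
Sum = 0.9809

0.9809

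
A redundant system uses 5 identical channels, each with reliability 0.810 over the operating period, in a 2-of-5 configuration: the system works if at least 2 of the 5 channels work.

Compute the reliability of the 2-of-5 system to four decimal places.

R = Σ_{i=2}^{5} C(5,i) p^i (1−p)^{5−i} with p = 0.810
C(5,2)·0.810^2·0.190^3 = 0.045002
C(5,3)·0.810^3·0.190^2 = 0.191850
C(5,4)·0.810^4·0.190^1 = 0.408944
C(5,5)·0.810^5·0.190^0 = 0.348678
Sum = 0.9945

0.9945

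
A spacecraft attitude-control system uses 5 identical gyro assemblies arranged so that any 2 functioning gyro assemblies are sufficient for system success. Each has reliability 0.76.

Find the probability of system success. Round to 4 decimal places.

0.9866

R = Σ_{i=2}^{5} C(5,i) p^i (1−p)^{5−i} with p = 0.76
C(5,2)·0.76^2·0.24^3 = 0.079847
C(5,3)·0.76^3·0.24^2 = 0.252850
C(5,4)·0.76^4·0.24^1 = 0.400346
C(5,5)·0.76^5·0.24^0 = 0.253553
Sum = 0.9866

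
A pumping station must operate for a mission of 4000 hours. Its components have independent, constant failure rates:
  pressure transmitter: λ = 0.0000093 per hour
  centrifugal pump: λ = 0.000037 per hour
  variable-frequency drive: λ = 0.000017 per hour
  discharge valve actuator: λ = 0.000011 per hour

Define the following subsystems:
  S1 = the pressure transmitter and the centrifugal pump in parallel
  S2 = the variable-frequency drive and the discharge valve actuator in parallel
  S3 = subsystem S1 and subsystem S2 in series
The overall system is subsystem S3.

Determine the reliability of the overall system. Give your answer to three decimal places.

R(pressure transmitter) = exp(−0.0000093 × 4000) = 0.96348
R(centrifugal pump) = exp(−0.000037 × 4000) = 0.86243
R(variable-frequency drive) = exp(−0.000017 × 4000) = 0.93426
R(discharge valve actuator) = exp(−0.000011 × 4000) = 0.95695
Parallel (pressure transmitter and centrifugal pump): 1 − (1 − 0.96348)(1 − 0.86243) = 0.99498
Parallel (variable-frequency drive and discharge valve actuator): 1 − (1 − 0.93426)(1 − 0.95695) = 0.99717
Series ([0.99498] and [0.99717]): 0.99498 × 0.99717 = 0.992

0.992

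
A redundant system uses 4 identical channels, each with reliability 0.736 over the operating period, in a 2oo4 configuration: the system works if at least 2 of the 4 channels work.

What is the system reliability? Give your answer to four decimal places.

R = Σ_{i=2}^{4} C(4,i) p^i (1−p)^{4−i} with p = 0.736
C(4,2)·0.736^2·0.264^2 = 0.226524
C(4,3)·0.736^3·0.264^1 = 0.421015
C(4,4)·0.736^4·0.264^0 = 0.293435
Sum = 0.9410

0.9410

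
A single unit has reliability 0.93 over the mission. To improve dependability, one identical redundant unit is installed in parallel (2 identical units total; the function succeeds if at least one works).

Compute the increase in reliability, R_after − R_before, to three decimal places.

R_before = 0.93
R_after = 1 − (1 − 0.93)^2 = 0.995
ΔR = 0.995 − 0.93 = 0.065

0.065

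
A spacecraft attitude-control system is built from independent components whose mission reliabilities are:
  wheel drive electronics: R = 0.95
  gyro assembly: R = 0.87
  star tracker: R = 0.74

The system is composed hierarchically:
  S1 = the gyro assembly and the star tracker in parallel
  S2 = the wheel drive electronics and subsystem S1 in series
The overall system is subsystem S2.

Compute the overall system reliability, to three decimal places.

0.918

Parallel (gyro assembly and star tracker): 1 − (1 − 0.87000)(1 − 0.74000) = 0.96620
Series (wheel drive electronics and [0.96620]): 0.95000 × 0.96620 = 0.918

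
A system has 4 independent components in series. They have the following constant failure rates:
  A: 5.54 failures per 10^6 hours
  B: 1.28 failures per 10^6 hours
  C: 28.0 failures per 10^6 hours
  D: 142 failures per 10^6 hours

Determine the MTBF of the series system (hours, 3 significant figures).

5660

Series of exponential components: λ_sys = Σ λ_i
λ_sys = 0.00000554 + 0.00000128 + 0.0000280 + 0.000142 = 1.7682e-04 /h
MTBF = 1 / λ_sys = 5660 h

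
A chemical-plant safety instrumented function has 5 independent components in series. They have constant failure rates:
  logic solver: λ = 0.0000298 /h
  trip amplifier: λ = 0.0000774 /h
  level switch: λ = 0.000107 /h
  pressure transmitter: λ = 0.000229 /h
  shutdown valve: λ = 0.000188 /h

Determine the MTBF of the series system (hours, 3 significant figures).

1580

Series of exponential components: λ_sys = Σ λ_i
λ_sys = 0.0000298 + 0.0000774 + 0.000107 + 0.000229 + 0.000188 = 6.3120e-04 /h
MTBF = 1 / λ_sys = 1580 h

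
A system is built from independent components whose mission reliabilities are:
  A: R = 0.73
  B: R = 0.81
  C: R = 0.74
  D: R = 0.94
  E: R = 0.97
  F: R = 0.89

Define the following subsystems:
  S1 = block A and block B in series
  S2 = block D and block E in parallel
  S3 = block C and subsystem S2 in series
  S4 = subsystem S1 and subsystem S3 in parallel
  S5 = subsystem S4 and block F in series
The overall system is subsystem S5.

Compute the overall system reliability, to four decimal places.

Series (A and B): 0.730000 × 0.810000 = 0.591300
Parallel (D and E): 1 − (1 − 0.940000)(1 − 0.970000) = 0.998200
Series (C and [0.998200]): 0.740000 × 0.998200 = 0.738668
Parallel ([0.591300] and [0.738668]): 1 − (1 − 0.591300)(1 − 0.738668) = 0.893194
Series ([0.893194] and F): 0.893194 × 0.890000 = 0.7949

0.7949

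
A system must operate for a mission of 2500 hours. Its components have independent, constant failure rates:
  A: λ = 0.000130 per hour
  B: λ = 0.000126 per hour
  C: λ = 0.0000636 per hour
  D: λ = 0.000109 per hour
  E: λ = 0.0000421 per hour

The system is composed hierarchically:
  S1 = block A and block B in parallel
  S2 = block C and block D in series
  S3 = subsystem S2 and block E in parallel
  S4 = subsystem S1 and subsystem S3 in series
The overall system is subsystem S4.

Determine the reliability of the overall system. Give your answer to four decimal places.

R(A) = exp(−0.000130 × 2500) = 0.722527
R(B) = exp(−0.000126 × 2500) = 0.729789
R(C) = exp(−0.0000636 × 2500) = 0.852996
R(D) = exp(−0.000109 × 2500) = 0.761473
R(E) = exp(−0.0000421 × 2500) = 0.900099
Parallel (A and B): 1 − (1 − 0.722527)(1 − 0.729789) = 0.925024
Series (C and D): 0.852996 × 0.761473 = 0.649533
Parallel ([0.649533] and E): 1 − (1 − 0.649533)(1 − 0.900099) = 0.964988
Series ([0.925024] and [0.964988]): 0.925024 × 0.964988 = 0.8926

0.8926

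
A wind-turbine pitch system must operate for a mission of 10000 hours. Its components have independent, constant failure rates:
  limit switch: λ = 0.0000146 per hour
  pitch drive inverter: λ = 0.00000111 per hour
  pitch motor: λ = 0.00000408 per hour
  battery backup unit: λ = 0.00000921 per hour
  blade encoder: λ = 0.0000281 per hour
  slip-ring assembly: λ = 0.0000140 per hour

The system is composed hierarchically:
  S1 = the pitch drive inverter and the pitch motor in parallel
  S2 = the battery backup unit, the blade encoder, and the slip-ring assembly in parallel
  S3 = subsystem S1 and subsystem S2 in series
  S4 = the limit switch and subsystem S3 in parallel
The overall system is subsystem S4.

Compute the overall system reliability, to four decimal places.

R(limit switch) = exp(−0.0000146 × 10000) = 0.864158
R(pitch drive inverter) = exp(−0.00000111 × 10000) = 0.988961
R(pitch motor) = exp(−0.00000408 × 10000) = 0.960021
R(battery backup unit) = exp(−0.00000921 × 10000) = 0.912014
R(blade encoder) = exp(−0.0000281 × 10000) = 0.755028
R(slip-ring assembly) = exp(−0.0000140 × 10000) = 0.869358
Parallel (pitch drive inverter and pitch motor): 1 − (1 − 0.988961)(1 − 0.960021) = 0.999559
Parallel (battery backup unit, blade encoder, and slip-ring assembly): 1 − (1 − 0.912014)(1 − 0.755028)(1 − 0.869358) = 0.997184
Series ([0.999559] and [0.997184]): 0.999559 × 0.997184 = 0.996744
Parallel (limit switch and [0.996744]): 1 − (1 − 0.864158)(1 − 0.996744) = 0.9996

0.9996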